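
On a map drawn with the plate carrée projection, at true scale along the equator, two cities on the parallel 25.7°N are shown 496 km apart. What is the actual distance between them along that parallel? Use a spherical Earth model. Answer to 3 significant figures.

In the plate carrée (x = Rλ, y = Rφ), meridians are true-scale (h = 1) and parallels are stretched by k = sec φ.
Along the parallel at 25.7°, map distances are exaggerated by k = sec 25.7° = 1.110.
True distance = 496 / 1.110 = 496 × cos 25.7° ≈ 447 km.

447 km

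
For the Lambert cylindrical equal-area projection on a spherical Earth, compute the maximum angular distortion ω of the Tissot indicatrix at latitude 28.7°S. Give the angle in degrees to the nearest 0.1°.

The Lambert cylindrical equal-area projection is the cylindrical equal-area projection with its standard parallel at the equator (φ₀ = 0). For cylindrical equal-area with standard parallel φ₀, h = cos φ / cos φ₀ and k = cos φ₀ / cos φ, so h·k = 1.
At 28.7°: h = 0.8771, k = 1.140; principal scales a = 1.140, b = 0.8771.
sin(ω/2) = (a − b)/(a + b) = 0.2629/2.017 = 0.1303, so ω = 2 arcsin(0.1303) ≈ 15.0°.

15.0°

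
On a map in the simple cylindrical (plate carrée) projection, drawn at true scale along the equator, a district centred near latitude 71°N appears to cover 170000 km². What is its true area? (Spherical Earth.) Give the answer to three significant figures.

55300 km²

For the equirectangular projection with φ₀ = 0 (plate carrée), h = 1 along meridians and k = sec φ along parallels.
Areal scale = h·k = 1 × sec φ; at 71°, h = 1.000, k = 3.072, so h·k = 3.072.
True area = apparent / (areal scale) = 170000 / 3.072 ≈ 55300 km².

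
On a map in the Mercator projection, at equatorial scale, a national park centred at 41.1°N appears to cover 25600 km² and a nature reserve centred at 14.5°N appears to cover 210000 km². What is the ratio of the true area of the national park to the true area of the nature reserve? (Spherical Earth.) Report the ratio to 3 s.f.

0.0739

On Mercator the areal scale is sec²φ, so true area = apparent × cos²φ.
True area of national park: 25600 × cos²(41.1°) = 25600 × 0.5679 = 14540 km².
True area of nature reserve: 210000 × cos²(14.5°) = 210000 × 0.9373 = 196800 km².
Ratio = 14540 / 196800 ≈ 0.0739.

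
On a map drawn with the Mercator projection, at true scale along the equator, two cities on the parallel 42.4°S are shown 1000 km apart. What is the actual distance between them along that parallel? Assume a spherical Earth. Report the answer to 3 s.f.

Mercator is conformal, so the point scale is isotropic: h = k = sec φ = 1/cos φ.
Along the parallel at 42.4°, map distances are exaggerated by k = sec 42.4° = 1.354.
True distance = 1000 / 1.354 = 1000 × cos 42.4° ≈ 738 km.

738 km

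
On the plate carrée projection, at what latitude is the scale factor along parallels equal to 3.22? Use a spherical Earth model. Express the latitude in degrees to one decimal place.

Plate carrée: h = 1, k = sec φ along parallels.
sec φ = 3.22  ⇒  cos φ = 0.3106  ⇒  φ ≈ 71.9°.

71.9°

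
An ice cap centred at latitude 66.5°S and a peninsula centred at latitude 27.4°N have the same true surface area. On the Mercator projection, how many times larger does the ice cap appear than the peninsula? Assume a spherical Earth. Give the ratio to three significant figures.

On Mercator, area is exaggerated by sec²φ = 1/cos²φ.
At 66.5°: sec²(66.5°) = 1/0.3987² = 6.289.
At 27.4°: sec²(27.4°) = 1/0.8878² = 1.269.
Ratio = 6.289/1.269 = cos²(27.4°)/cos²(66.5°) ≈ 4.96.

4.96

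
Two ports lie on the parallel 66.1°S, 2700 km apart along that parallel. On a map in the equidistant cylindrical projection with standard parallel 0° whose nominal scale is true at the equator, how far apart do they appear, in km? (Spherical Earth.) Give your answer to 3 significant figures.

For the equirectangular projection with φ₀ = 0 (plate carrée), h = 1 along meridians and k = sec φ along parallels.
Along the parallel, k = sec 66.1° = 1/0.4051 = 2.468.
Map distance = 2700 × 2.468 ≈ 6660 km.

6660 km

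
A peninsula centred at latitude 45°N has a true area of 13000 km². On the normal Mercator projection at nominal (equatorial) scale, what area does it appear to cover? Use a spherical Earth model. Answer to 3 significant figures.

26000 km²

Mercator is conformal, so the point scale is isotropic: h = k = sec φ = 1/cos φ.
Areal scale = k² = sec²φ = 1/cos²(45°) = 1/0.7071² = 2.000.
Apparent area = 13000 × 2.000 ≈ 26000 km².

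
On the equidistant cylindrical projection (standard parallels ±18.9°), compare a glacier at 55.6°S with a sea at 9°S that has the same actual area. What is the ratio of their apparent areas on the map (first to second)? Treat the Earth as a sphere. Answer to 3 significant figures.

In the equirectangular projection with standard parallel φ₀ = 18.9° (x = Rλ cos φ₀, y = Rφ), meridians are true-scale (h = 1) and the parallel scale is k = cos φ₀ / cos φ.
Areal scale at 55.6°: h·k = 1.000 × 1.675 = 1.675.
Areal scale at 9°: h·k = 1.000 × 0.9579 = 0.9579.
Ratio = 1.675/0.9579 ≈ 1.75.

1.75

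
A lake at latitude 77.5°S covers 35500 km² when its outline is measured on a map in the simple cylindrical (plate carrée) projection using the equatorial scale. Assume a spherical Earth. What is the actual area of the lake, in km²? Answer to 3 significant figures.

7680 km²

For the equirectangular projection with φ₀ = 0 (plate carrée), h = 1 along meridians and k = sec φ along parallels.
Areal scale = h·k = 1 × sec φ; at 77.5°, h = 1.000, k = 4.620, so h·k = 4.620.
True area = apparent / (areal scale) = 35500 / 4.620 ≈ 7680 km².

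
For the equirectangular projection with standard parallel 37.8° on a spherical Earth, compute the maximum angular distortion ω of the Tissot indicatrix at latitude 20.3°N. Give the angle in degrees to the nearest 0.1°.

In the equirectangular projection with standard parallel φ₀ = 37.8° (x = Rλ cos φ₀, y = Rφ), meridians are true-scale (h = 1) and the parallel scale is k = cos φ₀ / cos φ.
At 20.3°: h = 1.000, k = 0.8425; principal scales a = 1.000, b = 0.8425.
sin(ω/2) = (a − b)/(a + b) = 0.1575/1.842 = 0.08549, so ω = 2 arcsin(0.08549) ≈ 9.8°.

9.8°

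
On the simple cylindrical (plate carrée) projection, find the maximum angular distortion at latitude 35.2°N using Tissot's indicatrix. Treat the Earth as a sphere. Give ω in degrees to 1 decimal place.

For the equirectangular projection with φ₀ = 0 (plate carrée), h = 1 along meridians and k = sec φ along parallels.
At 35.2°: h = 1.000, k = 1.224; principal scales a = 1.224, b = 1.000.
sin(ω/2) = (a − b)/(a + b) = 0.2238/2.224 = 0.1006, so ω = 2 arcsin(0.1006) ≈ 11.6°.

11.6°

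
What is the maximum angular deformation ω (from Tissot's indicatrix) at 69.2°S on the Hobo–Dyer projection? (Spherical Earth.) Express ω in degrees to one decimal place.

The Hobo–Dyer projection is cylindrical equal-area with φ₀ = 37.5°. Cylindrical equal-area (φ₀ = 37.5°): h = cos φ / cos 37.5° along meridians, k = cos 37.5° / cos φ along parallels; h·k = 1.
At 69.2°: h = 0.4476, k = 2.234; principal scales a = 2.234, b = 0.4476.
sin(ω/2) = (a − b)/(a + b) = 1.787/2.682 = 0.6662, so ω = 2 arcsin(0.6662) ≈ 83.5°.

83.5°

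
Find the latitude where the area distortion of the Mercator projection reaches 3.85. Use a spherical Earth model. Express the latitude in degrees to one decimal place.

Mercator areal scale is sec²φ.
sec²φ = 3.85  ⇒  cos²φ = 0.2597  ⇒  cos φ = 0.5096.
φ = arccos(0.5096) ≈ 59.4°.

59.4°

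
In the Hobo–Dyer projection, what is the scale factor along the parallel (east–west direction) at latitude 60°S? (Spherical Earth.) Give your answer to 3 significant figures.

Hobo–Dyer is a cylindrical equal-area projection with standard parallels at ±37.5°. Cylindrical equal-area (φ₀ = 37.5°): h = cos φ / cos 37.5° along meridians, k = cos 37.5° / cos φ along parallels; h·k = 1.
k = cos 37.5° / cos 60° = 0.7934/0.5000 = 1.587.

1.59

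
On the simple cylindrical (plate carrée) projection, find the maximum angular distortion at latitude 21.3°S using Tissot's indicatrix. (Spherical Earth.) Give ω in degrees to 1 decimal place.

4.1°

For the equirectangular projection with φ₀ = 0 (plate carrée), h = 1 along meridians and k = sec φ along parallels.
At 21.3°: h = 1.000, k = 1.073; principal scales a = 1.073, b = 1.000.
sin(ω/2) = (a − b)/(a + b) = 0.07332/2.073 = 0.03536, so ω = 2 arcsin(0.03536) ≈ 4.1°.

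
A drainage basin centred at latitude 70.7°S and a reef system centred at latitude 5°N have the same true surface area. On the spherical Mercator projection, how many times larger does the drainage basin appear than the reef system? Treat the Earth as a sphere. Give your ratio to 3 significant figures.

Mercator areal scale is sec²φ.
At 70.7°: sec²(70.7°) = 1/0.3305² = 9.154.
At 5°: sec²(5°) = 1/0.9962² = 1.008.
Ratio = 9.154/1.008 = cos²(5°)/cos²(70.7°) ≈ 9.08.

9.08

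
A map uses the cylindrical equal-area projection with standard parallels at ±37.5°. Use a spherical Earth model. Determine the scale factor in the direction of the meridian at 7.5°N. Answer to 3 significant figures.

For cylindrical equal-area with standard parallel φ₀, h = cos φ / cos φ₀ and k = cos φ₀ / cos φ, so h·k = 1.
h = cos 7.5° / cos 37.5° = 0.9914/0.7934 = 1.250.

1.25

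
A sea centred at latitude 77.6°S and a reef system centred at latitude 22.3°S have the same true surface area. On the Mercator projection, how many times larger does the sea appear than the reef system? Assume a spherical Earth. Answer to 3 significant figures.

Mercator is conformal with k = sec φ, so areal scale = k² = sec²φ.
At 77.6°: sec²(77.6°) = 1/0.2147² = 21.69.
At 22.3°: sec²(22.3°) = 1/0.9252² = 1.168.
Ratio = 21.69/1.168 = cos²(22.3°)/cos²(77.6°) ≈ 18.6.

18.6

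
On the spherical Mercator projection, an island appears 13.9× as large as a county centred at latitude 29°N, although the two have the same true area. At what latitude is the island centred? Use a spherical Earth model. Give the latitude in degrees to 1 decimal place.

76.4°

For equal true areas on Mercator, apparent areas scale as sec²φ, so the ratio is cos²φ₂ / cos²φ₁.
cos²φ₂ / cos²φ₁ = 13.9  ⇒  cos φ₁ = cos 29° / √13.9 = 0.8746/3.728 = 0.2346.
φ₁ = arccos(0.2346) ≈ 76.4°.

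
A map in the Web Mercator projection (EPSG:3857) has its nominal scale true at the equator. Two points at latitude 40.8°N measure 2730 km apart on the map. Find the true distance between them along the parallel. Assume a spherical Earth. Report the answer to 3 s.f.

2070 km

Mercator is conformal, so the point scale is isotropic: h = k = sec φ = 1/cos φ.
Along the parallel at 40.8°, map distances are exaggerated by k = sec 40.8° = 1.321.
True distance = 2730 / 1.321 = 2730 × cos 40.8° ≈ 2070 km.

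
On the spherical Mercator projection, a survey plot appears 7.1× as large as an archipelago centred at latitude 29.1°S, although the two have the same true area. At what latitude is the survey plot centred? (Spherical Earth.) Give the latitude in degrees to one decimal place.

70.9°

Mercator areal scale is sec²φ, so apparent-area ratio = sec²φ₁ / sec²φ₂ = cos²φ₂ / cos²φ₁.
cos²φ₂ / cos²φ₁ = 7.1  ⇒  cos φ₁ = cos 29.1° / √7.1 = 0.8738/2.665 = 0.3279.
φ₁ = arccos(0.3279) ≈ 70.9°.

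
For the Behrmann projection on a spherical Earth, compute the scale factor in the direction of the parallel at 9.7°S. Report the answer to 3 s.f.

0.879

The Behrmann projection is cylindrical equal-area with φ₀ = 30°. For cylindrical equal-area with standard parallel φ₀, h = cos φ / cos φ₀ and k = cos φ₀ / cos φ, so h·k = 1.
k = cos 30° / cos 9.7° = 0.8660/0.9857 = 0.8786.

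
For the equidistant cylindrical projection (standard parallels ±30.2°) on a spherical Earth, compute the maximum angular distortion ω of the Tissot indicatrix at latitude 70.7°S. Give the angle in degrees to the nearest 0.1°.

In the equirectangular projection with standard parallel φ₀ = 30.2° (x = Rλ cos φ₀, y = Rφ), meridians are true-scale (h = 1) and the parallel scale is k = cos φ₀ / cos φ.
At 70.7°: h = 1.000, k = 2.615; principal scales a = 2.615, b = 1.000.
sin(ω/2) = (a − b)/(a + b) = 1.615/3.615 = 0.4467, so ω = 2 arcsin(0.4467) ≈ 53.1°.

53.1°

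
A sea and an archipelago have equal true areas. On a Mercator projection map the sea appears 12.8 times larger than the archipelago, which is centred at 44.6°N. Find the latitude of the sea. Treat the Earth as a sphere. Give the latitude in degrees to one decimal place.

78.5°

For equal true areas on Mercator, apparent areas scale as sec²φ, so the ratio is cos²φ₂ / cos²φ₁.
cos²φ₂ / cos²φ₁ = 12.8  ⇒  cos φ₁ = cos 44.6° / √12.8 = 0.7120/3.578 = 0.1990.
φ₁ = arccos(0.1990) ≈ 78.5°.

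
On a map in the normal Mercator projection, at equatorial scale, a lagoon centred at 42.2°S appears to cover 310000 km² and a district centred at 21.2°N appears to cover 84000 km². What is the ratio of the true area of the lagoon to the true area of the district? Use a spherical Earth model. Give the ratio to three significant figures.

2.33

On Mercator the areal scale is sec²φ, so true area = apparent × cos²φ.
True area of lagoon: 310000 × cos²(42.2°) = 310000 × 0.5488 = 170100 km².
True area of district: 84000 × cos²(21.2°) = 84000 × 0.8692 = 73020 km².
Ratio = 170100 / 73020 ≈ 2.33.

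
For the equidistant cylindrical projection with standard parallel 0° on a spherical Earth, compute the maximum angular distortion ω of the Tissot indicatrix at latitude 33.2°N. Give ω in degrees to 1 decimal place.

10.2°

In the plate carrée (x = Rλ, y = Rφ), meridians are true-scale (h = 1) and parallels are stretched by k = sec φ.
At 33.2°: h = 1.000, k = 1.195; principal scales a = 1.195, b = 1.000.
sin(ω/2) = (a − b)/(a + b) = 0.1951/2.195 = 0.08887, so ω = 2 arcsin(0.08887) ≈ 10.2°.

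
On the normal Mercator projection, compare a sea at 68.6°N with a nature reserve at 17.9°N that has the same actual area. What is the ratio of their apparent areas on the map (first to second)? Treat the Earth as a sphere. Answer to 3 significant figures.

6.80

Mercator areal scale is sec²φ.
At 68.6°: sec²(68.6°) = 1/0.3649² = 7.511.
At 17.9°: sec²(17.9°) = 1/0.9516² = 1.104.
Ratio = 7.511/1.104 = cos²(17.9°)/cos²(68.6°) ≈ 6.80.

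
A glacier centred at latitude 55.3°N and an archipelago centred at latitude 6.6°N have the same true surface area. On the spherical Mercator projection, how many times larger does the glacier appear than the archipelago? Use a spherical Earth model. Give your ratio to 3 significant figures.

3.04

Mercator is conformal with k = sec φ, so areal scale = k² = sec²φ.
At 55.3°: sec²(55.3°) = 1/0.5693² = 3.086.
At 6.6°: sec²(6.6°) = 1/0.9934² = 1.013.
Ratio = 3.086/1.013 = cos²(6.6°)/cos²(55.3°) ≈ 3.04.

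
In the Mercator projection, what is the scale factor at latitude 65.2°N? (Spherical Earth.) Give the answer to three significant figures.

Mercator is conformal, so the point scale is isotropic: h = k = sec φ = 1/cos φ.
k = 1/cos 65.2° = 1/0.4195 = 2.384.

2.38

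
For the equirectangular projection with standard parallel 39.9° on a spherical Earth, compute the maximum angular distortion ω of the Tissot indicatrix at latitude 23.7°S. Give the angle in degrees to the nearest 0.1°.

10.1°

With standard parallel φ₀ = 39.9°, the equirectangular projection gives x = Rλ cos φ₀, y = Rφ, so h = 1 and k = cos 39.9° / cos φ.
At 23.7°: h = 1.000, k = 0.8378; principal scales a = 1.000, b = 0.8378.
sin(ω/2) = (a − b)/(a + b) = 0.1622/1.838 = 0.08824, so ω = 2 arcsin(0.08824) ≈ 10.1°.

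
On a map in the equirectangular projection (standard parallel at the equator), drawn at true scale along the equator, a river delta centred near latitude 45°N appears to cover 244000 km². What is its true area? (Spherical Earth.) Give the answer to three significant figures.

For the equirectangular projection with φ₀ = 0 (plate carrée), h = 1 along meridians and k = sec φ along parallels.
Areal scale = h·k = 1 × sec φ; at 45°, h = 1.000, k = 1.414, so h·k = 1.414.
True area = apparent / (areal scale) = 244000 / 1.414 ≈ 173000 km².

173000 km²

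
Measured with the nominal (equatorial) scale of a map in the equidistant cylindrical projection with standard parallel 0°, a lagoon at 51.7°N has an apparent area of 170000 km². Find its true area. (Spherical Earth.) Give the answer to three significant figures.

For the equirectangular projection with φ₀ = 0 (plate carrée), h = 1 along meridians and k = sec φ along parallels.
Areal scale = h·k = 1 × sec φ; at 51.7°, h = 1.000, k = 1.613, so h·k = 1.613.
True area = apparent / (areal scale) = 170000 / 1.613 ≈ 105000 km².

105000 km²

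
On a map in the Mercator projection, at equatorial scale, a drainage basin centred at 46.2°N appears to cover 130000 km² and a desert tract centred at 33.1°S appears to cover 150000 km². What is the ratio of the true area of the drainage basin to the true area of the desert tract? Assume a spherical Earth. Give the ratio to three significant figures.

Since Mercator area scale is 1/cos²φ, the true area equals the apparent area multiplied by cos²φ.
True area of drainage basin: 130000 × cos²(46.2°) = 130000 × 0.4791 = 62280 km².
True area of desert tract: 150000 × cos²(33.1°) = 150000 × 0.7018 = 105300 km².
Ratio = 62280 / 105300 ≈ 0.592.

0.592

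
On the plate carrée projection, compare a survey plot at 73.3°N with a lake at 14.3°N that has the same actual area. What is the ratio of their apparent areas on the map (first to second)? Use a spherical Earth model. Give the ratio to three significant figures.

3.37

Plate carrée maps x = Rλ, y = Rφ. The meridian scale is h = 1 and the parallel scale is k = 1/cos φ = sec φ.
Areal scale at 73.3°: h·k = 1.000 × 3.480 = 3.480.
Areal scale at 14.3°: h·k = 1.000 × 1.032 = 1.032.
Ratio = 3.480/1.032 ≈ 3.37.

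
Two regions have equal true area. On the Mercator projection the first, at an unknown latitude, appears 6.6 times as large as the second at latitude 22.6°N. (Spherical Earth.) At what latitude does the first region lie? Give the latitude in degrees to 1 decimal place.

68.9°

For equal true areas on Mercator, apparent areas scale as sec²φ, so the ratio is cos²φ₂ / cos²φ₁.
cos²φ₂ / cos²φ₁ = 6.6  ⇒  cos φ₁ = cos 22.6° / √6.6 = 0.9232/2.569 = 0.3594.
φ₁ = arccos(0.3594) ≈ 68.9°.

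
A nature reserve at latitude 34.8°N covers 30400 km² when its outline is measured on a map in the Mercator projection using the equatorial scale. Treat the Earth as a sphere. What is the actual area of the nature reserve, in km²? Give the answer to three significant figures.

The Mercator projection is conformal; its linear scale factor is the same in every direction and equals sec φ = 1/cos φ.
Areal scale = k² = sec²φ = 1/cos²(34.8°) = 1/0.8211² = 1.483.
True area = apparent / (areal scale) = 30400 / 1.483 ≈ 20500 km².

20500 km²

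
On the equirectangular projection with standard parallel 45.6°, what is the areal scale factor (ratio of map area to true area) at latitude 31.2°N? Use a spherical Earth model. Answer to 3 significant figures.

In the equirectangular projection with standard parallel φ₀ = 45.6° (x = Rλ cos φ₀, y = Rφ), meridians are true-scale (h = 1) and the parallel scale is k = cos φ₀ / cos φ.
Areal scale = h·k = 1 × cos φ₀ / cos φ; at 31.2°, h = 1.000, k = 0.8180, so h·k = 0.8180.

0.818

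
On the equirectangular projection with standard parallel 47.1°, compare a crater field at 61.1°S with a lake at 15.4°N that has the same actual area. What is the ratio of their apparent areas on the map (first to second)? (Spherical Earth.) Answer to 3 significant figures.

In the equirectangular projection with standard parallel φ₀ = 47.1° (x = Rλ cos φ₀, y = Rφ), meridians are true-scale (h = 1) and the parallel scale is k = cos φ₀ / cos φ.
Areal scale at 61.1°: h·k = 1.000 × 1.409 = 1.409.
Areal scale at 15.4°: h·k = 1.000 × 0.7061 = 0.7061.
Ratio = 1.409/0.7061 ≈ 1.99.

1.99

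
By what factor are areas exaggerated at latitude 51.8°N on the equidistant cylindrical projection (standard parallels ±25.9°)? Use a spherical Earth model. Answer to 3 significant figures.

1.45

With standard parallel φ₀ = 25.9°, the equirectangular projection gives x = Rλ cos φ₀, y = Rφ, so h = 1 and k = cos 25.9° / cos φ.
Areal scale = h·k = 1 × cos φ₀ / cos φ; at 51.8°, h = 1.000, k = 1.455, so h·k = 1.455.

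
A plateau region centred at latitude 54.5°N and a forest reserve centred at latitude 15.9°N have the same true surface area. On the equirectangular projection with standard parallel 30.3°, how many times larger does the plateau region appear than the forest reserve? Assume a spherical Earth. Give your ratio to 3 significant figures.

1.66

With standard parallel φ₀ = 30.3°, the equirectangular projection gives x = Rλ cos φ₀, y = Rφ, so h = 1 and k = cos 30.3° / cos φ.
Areal scale at 54.5°: h·k = 1.000 × 1.487 = 1.487.
Areal scale at 15.9°: h·k = 1.000 × 0.8977 = 0.8977.
Ratio = 1.487/0.8977 ≈ 1.66.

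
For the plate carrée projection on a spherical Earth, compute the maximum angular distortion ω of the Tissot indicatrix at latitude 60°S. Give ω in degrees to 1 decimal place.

Plate carrée maps x = Rλ, y = Rφ. The meridian scale is h = 1 and the parallel scale is k = 1/cos φ = sec φ.
At 60°: h = 1.000, k = 2.000; principal scales a = 2.000, b = 1.000.
sin(ω/2) = (a − b)/(a + b) = 1.0000/3.000 = 0.3333, so ω = 2 arcsin(0.3333) ≈ 38.9°.

38.9°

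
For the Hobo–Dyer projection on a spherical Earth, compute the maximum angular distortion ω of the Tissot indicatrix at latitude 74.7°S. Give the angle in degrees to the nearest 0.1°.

Hobo–Dyer is a cylindrical equal-area projection with standard parallels at ±37.5°. A cylindrical equal-area projection with standard parallel φ₀ has meridian scale h = cos φ / cos φ₀ and parallel scale k = cos φ₀ / cos φ (so areas are preserved, h·k = 1).
At 74.7°: h = 0.3326, k = 3.007; principal scales a = 3.007, b = 0.3326.
sin(ω/2) = (a − b)/(a + b) = 2.674/3.339 = 0.8008, so ω = 2 arcsin(0.8008) ≈ 106.4°.

106.4°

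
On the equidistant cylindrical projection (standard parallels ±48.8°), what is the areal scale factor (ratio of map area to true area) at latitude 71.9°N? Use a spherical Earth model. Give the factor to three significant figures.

2.12

With standard parallel φ₀ = 48.8°, the equirectangular projection gives x = Rλ cos φ₀, y = Rφ, so h = 1 and k = cos 48.8° / cos φ.
Areal scale = h·k = 1 × cos φ₀ / cos φ; at 71.9°, h = 1.000, k = 2.120, so h·k = 2.120.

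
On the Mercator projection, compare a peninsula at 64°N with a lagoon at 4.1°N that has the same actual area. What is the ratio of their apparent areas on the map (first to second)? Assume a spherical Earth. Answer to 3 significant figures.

5.18

On Mercator, area is exaggerated by sec²φ = 1/cos²φ.
At 64°: sec²(64°) = 1/0.4384² = 5.204.
At 4.1°: sec²(4.1°) = 1/0.9974² = 1.005.
Ratio = 5.204/1.005 = cos²(4.1°)/cos²(64°) ≈ 5.18.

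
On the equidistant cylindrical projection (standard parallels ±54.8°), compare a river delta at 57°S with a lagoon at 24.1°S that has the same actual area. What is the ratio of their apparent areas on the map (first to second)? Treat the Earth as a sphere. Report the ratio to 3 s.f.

In the equirectangular projection with standard parallel φ₀ = 54.8° (x = Rλ cos φ₀, y = Rφ), meridians are true-scale (h = 1) and the parallel scale is k = cos φ₀ / cos φ.
Areal scale at 57°: h·k = 1.000 × 1.058 = 1.058.
Areal scale at 24.1°: h·k = 1.000 × 0.6315 = 0.6315.
Ratio = 1.058/0.6315 ≈ 1.68.

1.68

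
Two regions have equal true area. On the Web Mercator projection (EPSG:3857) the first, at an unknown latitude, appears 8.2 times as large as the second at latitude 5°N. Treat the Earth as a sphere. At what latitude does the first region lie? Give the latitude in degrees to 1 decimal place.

69.6°

On Mercator, (apparent₁)/(apparent₂) = sec²φ₁ / sec²φ₂ when true areas are equal.
cos²φ₂ / cos²φ₁ = 8.2  ⇒  cos φ₁ = cos 5° / √8.2 = 0.9962/2.864 = 0.3479.
φ₁ = arccos(0.3479) ≈ 69.6°.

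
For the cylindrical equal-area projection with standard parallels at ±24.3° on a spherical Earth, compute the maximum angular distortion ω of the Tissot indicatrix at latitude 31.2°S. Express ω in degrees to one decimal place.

Cylindrical equal-area (φ₀ = 24.3°): h = cos φ / cos 24.3° along meridians, k = cos 24.3° / cos φ along parallels; h·k = 1.
At 31.2°: h = 0.9385, k = 1.066; principal scales a = 1.066, b = 0.9385.
sin(ω/2) = (a − b)/(a + b) = 0.1270/2.004 = 0.06337, so ω = 2 arcsin(0.06337) ≈ 7.3°.

7.3°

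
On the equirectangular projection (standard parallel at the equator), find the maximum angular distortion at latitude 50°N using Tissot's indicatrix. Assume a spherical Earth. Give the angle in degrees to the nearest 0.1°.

Plate carrée maps x = Rλ, y = Rφ. The meridian scale is h = 1 and the parallel scale is k = 1/cos φ = sec φ.
At 50°: h = 1.000, k = 1.556; principal scales a = 1.556, b = 1.000.
sin(ω/2) = (a − b)/(a + b) = 0.5557/2.556 = 0.2174, so ω = 2 arcsin(0.2174) ≈ 25.1°.

25.1°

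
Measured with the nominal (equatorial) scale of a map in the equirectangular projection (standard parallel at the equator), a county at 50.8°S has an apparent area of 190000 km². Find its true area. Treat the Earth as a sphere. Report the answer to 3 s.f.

120000 km²

Plate carrée maps x = Rλ, y = Rφ. The meridian scale is h = 1 and the parallel scale is k = 1/cos φ = sec φ.
Areal scale = h·k = 1 × sec φ; at 50.8°, h = 1.000, k = 1.582, so h·k = 1.582.
True area = apparent / (areal scale) = 190000 / 1.582 ≈ 120000 km².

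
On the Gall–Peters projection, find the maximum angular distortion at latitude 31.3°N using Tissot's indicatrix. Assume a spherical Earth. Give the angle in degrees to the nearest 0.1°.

The Gall–Peters projection is cylindrical equal-area with φ₀ = 45°. For cylindrical equal-area with standard parallel φ₀, h = cos φ / cos φ₀ and k = cos φ₀ / cos φ, so h·k = 1.
At 31.3°: h = 1.208, k = 0.8275; principal scales a = 1.208, b = 0.8275.
sin(ω/2) = (a − b)/(a + b) = 0.3808/2.036 = 0.1871, so ω = 2 arcsin(0.1871) ≈ 21.6°.

21.6°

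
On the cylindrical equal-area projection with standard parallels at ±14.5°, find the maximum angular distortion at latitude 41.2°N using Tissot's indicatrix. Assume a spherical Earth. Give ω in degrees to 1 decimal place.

Cylindrical equal-area (φ₀ = 14.5°): h = cos φ / cos 14.5° along meridians, k = cos 14.5° / cos φ along parallels; h·k = 1.
At 41.2°: h = 0.7772, k = 1.287; principal scales a = 1.287, b = 0.7772.
sin(ω/2) = (a − b)/(a + b) = 0.5096/2.064 = 0.2469, so ω = 2 arcsin(0.2469) ≈ 28.6°.

28.6°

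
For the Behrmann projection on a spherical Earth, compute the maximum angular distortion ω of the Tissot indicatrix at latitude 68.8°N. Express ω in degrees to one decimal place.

89.3°

The Behrmann projection is cylindrical equal-area with φ₀ = 30°. For cylindrical equal-area with standard parallel φ₀, h = cos φ / cos φ₀ and k = cos φ₀ / cos φ, so h·k = 1.
At 68.8°: h = 0.4176, k = 2.395; principal scales a = 2.395, b = 0.4176.
sin(ω/2) = (a − b)/(a + b) = 1.977/2.812 = 0.7031, so ω = 2 arcsin(0.7031) ≈ 89.3°.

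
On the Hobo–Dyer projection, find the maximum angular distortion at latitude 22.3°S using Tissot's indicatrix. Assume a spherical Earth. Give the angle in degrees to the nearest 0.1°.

Hobo–Dyer is a cylindrical equal-area projection with standard parallels at ±37.5°. A cylindrical equal-area projection with standard parallel φ₀ has meridian scale h = cos φ / cos φ₀ and parallel scale k = cos φ₀ / cos φ (so areas are preserved, h·k = 1).
At 22.3°: h = 1.166, k = 0.8575; principal scales a = 1.166, b = 0.8575.
sin(ω/2) = (a − b)/(a + b) = 0.3087/2.024 = 0.1526, so ω = 2 arcsin(0.1526) ≈ 17.5°.

17.5°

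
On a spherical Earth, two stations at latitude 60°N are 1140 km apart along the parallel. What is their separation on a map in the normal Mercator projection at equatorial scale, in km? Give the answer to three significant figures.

2280 km

The Mercator projection is conformal; its linear scale factor is the same in every direction and equals sec φ = 1/cos φ.
Along the parallel, k = sec 60° = 1/0.5000 = 2.000.
Map distance = 1140 × 2.000 ≈ 2280 km.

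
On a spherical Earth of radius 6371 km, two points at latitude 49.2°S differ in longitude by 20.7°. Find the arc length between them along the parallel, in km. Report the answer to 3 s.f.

1500 km

Arc length along a parallel = R cos φ · Δλ (with Δλ in radians).
= 6371 × cos 49.2° × (20.7° × π/180) = 6371 × 0.6534 × 0.3613 ≈ 1500 km.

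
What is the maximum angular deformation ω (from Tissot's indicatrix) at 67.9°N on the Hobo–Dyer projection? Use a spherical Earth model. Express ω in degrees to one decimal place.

The Hobo–Dyer projection is cylindrical equal-area with φ₀ = 37.5°. Cylindrical equal-area (φ₀ = 37.5°): h = cos φ / cos 37.5° along meridians, k = cos 37.5° / cos φ along parallels; h·k = 1.
At 67.9°: h = 0.4742, k = 2.109; principal scales a = 2.109, b = 0.4742.
sin(ω/2) = (a − b)/(a + b) = 1.635/2.583 = 0.6328, so ω = 2 arcsin(0.6328) ≈ 78.5°.

78.5°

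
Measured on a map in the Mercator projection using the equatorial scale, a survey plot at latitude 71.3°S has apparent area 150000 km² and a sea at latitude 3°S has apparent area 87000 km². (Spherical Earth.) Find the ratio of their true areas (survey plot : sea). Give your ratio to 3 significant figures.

0.178

Since Mercator area scale is 1/cos²φ, the true area equals the apparent area multiplied by cos²φ.
True area of survey plot: 150000 × cos²(71.3°) = 150000 × 0.1028 = 15420 km².
True area of sea: 87000 × cos²(3°) = 87000 × 0.9973 = 86760 km².
Ratio = 15420 / 86760 ≈ 0.178.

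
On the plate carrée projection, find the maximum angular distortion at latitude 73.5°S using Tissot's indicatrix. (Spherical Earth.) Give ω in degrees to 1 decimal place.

67.8°

In the plate carrée (x = Rλ, y = Rφ), meridians are true-scale (h = 1) and parallels are stretched by k = sec φ.
At 73.5°: h = 1.000, k = 3.521; principal scales a = 3.521, b = 1.000.
sin(ω/2) = (a − b)/(a + b) = 2.521/4.521 = 0.5576, so ω = 2 arcsin(0.5576) ≈ 67.8°.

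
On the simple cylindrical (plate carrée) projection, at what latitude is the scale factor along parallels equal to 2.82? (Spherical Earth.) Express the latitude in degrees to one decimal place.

69.2°

Plate carrée: h = 1, k = sec φ along parallels.
sec φ = 2.82  ⇒  cos φ = 0.3546  ⇒  φ ≈ 69.2°.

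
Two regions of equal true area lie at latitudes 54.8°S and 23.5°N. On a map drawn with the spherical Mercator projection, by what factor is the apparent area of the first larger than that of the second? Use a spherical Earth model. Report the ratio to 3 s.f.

2.53

Mercator areal scale is sec²φ.
At 54.8°: sec²(54.8°) = 1/0.5764² = 3.010.
At 23.5°: sec²(23.5°) = 1/0.9171² = 1.189.
Ratio = 3.010/1.189 = cos²(23.5°)/cos²(54.8°) ≈ 2.53.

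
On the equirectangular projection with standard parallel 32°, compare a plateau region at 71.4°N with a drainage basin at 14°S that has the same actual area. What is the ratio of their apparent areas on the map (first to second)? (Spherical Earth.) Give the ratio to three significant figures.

With standard parallel φ₀ = 32°, the equirectangular projection gives x = Rλ cos φ₀, y = Rφ, so h = 1 and k = cos 32° / cos φ.
Areal scale at 71.4°: h·k = 1.000 × 2.659 = 2.659.
Areal scale at 14°: h·k = 1.000 × 0.8740 = 0.8740.
Ratio = 2.659/0.8740 ≈ 3.04.

3.04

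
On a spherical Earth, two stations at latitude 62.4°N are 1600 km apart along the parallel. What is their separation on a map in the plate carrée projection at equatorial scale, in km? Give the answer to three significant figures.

3450 km

For the equirectangular projection with φ₀ = 0 (plate carrée), h = 1 along meridians and k = sec φ along parallels.
Along the parallel, k = sec 62.4° = 1/0.4633 = 2.158.
Map distance = 1600 × 2.158 ≈ 3450 km.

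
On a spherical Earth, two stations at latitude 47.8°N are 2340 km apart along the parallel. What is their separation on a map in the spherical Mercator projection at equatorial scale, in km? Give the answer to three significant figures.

3480 km

The Mercator projection is conformal; its linear scale factor is the same in every direction and equals sec φ = 1/cos φ.
Along the parallel, k = sec 47.8° = 1/0.6717 = 1.489.
Map distance = 2340 × 1.489 ≈ 3480 km.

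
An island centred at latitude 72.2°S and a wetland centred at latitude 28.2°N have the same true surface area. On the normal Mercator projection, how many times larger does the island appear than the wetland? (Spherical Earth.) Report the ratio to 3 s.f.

Mercator areal scale is sec²φ.
At 72.2°: sec²(72.2°) = 1/0.3057² = 10.70.
At 28.2°: sec²(28.2°) = 1/0.8813² = 1.288.
Ratio = 10.70/1.288 = cos²(28.2°)/cos²(72.2°) ≈ 8.31.

8.31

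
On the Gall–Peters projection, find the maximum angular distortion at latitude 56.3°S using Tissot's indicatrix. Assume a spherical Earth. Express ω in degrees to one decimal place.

27.5°

Gall–Peters is a cylindrical equal-area projection with standard parallels at ±45°. For cylindrical equal-area with standard parallel φ₀, h = cos φ / cos φ₀ and k = cos φ₀ / cos φ, so h·k = 1.
At 56.3°: h = 0.7847, k = 1.274; principal scales a = 1.274, b = 0.7847.
sin(ω/2) = (a − b)/(a + b) = 0.4898/2.059 = 0.2378, so ω = 2 arcsin(0.2378) ≈ 27.5°.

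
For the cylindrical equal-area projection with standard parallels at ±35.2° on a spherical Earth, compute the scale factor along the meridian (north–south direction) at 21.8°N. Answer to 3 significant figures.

For cylindrical equal-area with standard parallel φ₀, h = cos φ / cos φ₀ and k = cos φ₀ / cos φ, so h·k = 1.
h = cos 21.8° / cos 35.2° = 0.9285/0.8171 = 1.136.

1.14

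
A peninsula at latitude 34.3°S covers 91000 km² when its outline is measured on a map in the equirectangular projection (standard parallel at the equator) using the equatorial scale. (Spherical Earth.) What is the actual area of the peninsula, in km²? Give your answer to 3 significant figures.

Plate carrée maps x = Rλ, y = Rφ. The meridian scale is h = 1 and the parallel scale is k = 1/cos φ = sec φ.
Areal scale = h·k = 1 × sec φ; at 34.3°, h = 1.000, k = 1.211, so h·k = 1.211.
True area = apparent / (areal scale) = 91000 / 1.211 ≈ 75200 km².

75200 km²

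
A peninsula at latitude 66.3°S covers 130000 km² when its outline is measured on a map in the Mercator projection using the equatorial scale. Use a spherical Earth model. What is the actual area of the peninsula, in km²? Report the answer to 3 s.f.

21000 km²

The Mercator projection is conformal; its linear scale factor is the same in every direction and equals sec φ = 1/cos φ.
Areal scale = k² = sec²φ = 1/cos²(66.3°) = 1/0.4019² = 6.190.
True area = apparent / (areal scale) = 130000 / 6.190 ≈ 21000 km².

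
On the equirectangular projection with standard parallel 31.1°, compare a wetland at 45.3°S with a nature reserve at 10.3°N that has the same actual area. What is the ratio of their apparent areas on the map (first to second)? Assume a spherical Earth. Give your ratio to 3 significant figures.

The equidistant cylindrical projection with φ₀ = 31.1° has h = 1 (meridians true) and k = cos φ₀ / cos φ along parallels.
Areal scale at 45.3°: h·k = 1.000 × 1.217 = 1.217.
Areal scale at 10.3°: h·k = 1.000 × 0.8703 = 0.8703.
Ratio = 1.217/0.8703 ≈ 1.40.

1.40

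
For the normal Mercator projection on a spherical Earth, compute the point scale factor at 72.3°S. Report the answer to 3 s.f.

The Mercator projection is conformal; its linear scale factor is the same in every direction and equals sec φ = 1/cos φ.
k = 1/cos 72.3° = 1/0.3040 = 3.289.

3.29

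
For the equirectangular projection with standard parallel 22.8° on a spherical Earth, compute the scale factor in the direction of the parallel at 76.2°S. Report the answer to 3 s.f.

3.86

The equidistant cylindrical projection with φ₀ = 22.8° has h = 1 (meridians true) and k = cos φ₀ / cos φ along parallels.
k = cos 22.8° / cos 76.2° = 0.9219/0.2385 = 3.865.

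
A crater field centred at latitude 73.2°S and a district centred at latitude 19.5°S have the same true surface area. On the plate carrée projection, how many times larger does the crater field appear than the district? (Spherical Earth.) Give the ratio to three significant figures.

In the plate carrée (x = Rλ, y = Rφ), meridians are true-scale (h = 1) and parallels are stretched by k = sec φ.
Areal scale at 73.2°: h·k = 1.000 × 3.460 = 3.460.
Areal scale at 19.5°: h·k = 1.000 × 1.061 = 1.061.
Ratio = 3.460/1.061 ≈ 3.26.

3.26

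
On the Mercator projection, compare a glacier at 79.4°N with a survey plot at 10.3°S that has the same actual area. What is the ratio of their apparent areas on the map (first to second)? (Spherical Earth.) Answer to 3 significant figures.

28.6

On Mercator, area is exaggerated by sec²φ = 1/cos²φ.
At 79.4°: sec²(79.4°) = 1/0.1840² = 29.55.
At 10.3°: sec²(10.3°) = 1/0.9839² = 1.033.
Ratio = 29.55/1.033 = cos²(10.3°)/cos²(79.4°) ≈ 28.6.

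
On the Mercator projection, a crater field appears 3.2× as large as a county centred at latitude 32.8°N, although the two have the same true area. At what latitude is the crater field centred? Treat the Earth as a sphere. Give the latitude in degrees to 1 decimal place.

62.0°

For equal true areas on Mercator, apparent areas scale as sec²φ, so the ratio is cos²φ₂ / cos²φ₁.
cos²φ₂ / cos²φ₁ = 3.2  ⇒  cos φ₁ = cos 32.8° / √3.2 = 0.8406/1.789 = 0.4699.
φ₁ = arccos(0.4699) ≈ 62.0°.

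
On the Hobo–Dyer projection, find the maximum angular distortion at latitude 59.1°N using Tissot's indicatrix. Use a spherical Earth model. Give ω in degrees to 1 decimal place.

Hobo–Dyer is a cylindrical equal-area projection with standard parallels at ±37.5°. For cylindrical equal-area with standard parallel φ₀, h = cos φ / cos φ₀ and k = cos φ₀ / cos φ, so h·k = 1.
At 59.1°: h = 0.6473, k = 1.545; principal scales a = 1.545, b = 0.6473.
sin(ω/2) = (a − b)/(a + b) = 0.8976/2.192 = 0.4094, so ω = 2 arcsin(0.4094) ≈ 48.3°.

48.3°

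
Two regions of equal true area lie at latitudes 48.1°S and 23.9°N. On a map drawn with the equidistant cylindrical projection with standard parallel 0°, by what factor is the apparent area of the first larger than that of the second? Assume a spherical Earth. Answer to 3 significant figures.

1.37

In the plate carrée (x = Rλ, y = Rφ), meridians are true-scale (h = 1) and parallels are stretched by k = sec φ.
Areal scale at 48.1°: h·k = 1.000 × 1.497 = 1.497.
Areal scale at 23.9°: h·k = 1.000 × 1.094 = 1.094.
Ratio = 1.497/1.094 ≈ 1.37.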